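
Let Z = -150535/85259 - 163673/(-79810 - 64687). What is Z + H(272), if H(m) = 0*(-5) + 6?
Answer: 66120758750/12319669723 ≈ 5.3671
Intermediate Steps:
H(m) = 6 (H(m) = 0 + 6 = 6)
Z = -7797259588/12319669723 (Z = -150535*1/85259 - 163673/(-144497) = -150535/85259 - 163673*(-1/144497) = -150535/85259 + 163673/144497 = -7797259588/12319669723 ≈ -0.63291)
Z + H(272) = -7797259588/12319669723 + 6 = 66120758750/12319669723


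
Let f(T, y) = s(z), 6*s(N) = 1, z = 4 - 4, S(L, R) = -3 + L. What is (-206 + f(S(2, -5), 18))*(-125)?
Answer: 154375/6 ≈ 25729.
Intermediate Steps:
z = 0
s(N) = ⅙ (s(N) = (⅙)*1 = ⅙)
f(T, y) = ⅙
(-206 + f(S(2, -5), 18))*(-125) = (-206 + ⅙)*(-125) = -1235/6*(-125) = 154375/6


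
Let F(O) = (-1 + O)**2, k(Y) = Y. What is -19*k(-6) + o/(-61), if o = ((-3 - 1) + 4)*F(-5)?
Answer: 114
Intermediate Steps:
o = 0 (o = ((-3 - 1) + 4)*(-1 - 5)**2 = (-4 + 4)*(-6)**2 = 0*36 = 0)
-19*k(-6) + o/(-61) = -19*(-6) + 0/(-61) = 114 + 0*(-1/61) = 114 + 0 = 114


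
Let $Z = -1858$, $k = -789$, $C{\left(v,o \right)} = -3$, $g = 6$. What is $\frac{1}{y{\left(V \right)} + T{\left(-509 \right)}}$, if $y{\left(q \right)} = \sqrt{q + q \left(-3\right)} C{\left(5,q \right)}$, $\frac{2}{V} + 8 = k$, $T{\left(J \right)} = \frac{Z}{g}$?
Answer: $- \frac{2221239}{687843353} + \frac{54 \sqrt{797}}{687843353} \approx -0.0032271$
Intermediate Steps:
$T{\left(J \right)} = - \frac{929}{3}$ ($T{\left(J \right)} = - \frac{1858}{6} = \left(-1858\right) \frac{1}{6} = - \frac{929}{3}$)
$V = - \frac{2}{797}$ ($V = \frac{2}{-8 - 789} = \frac{2}{-797} = 2 \left(- \frac{1}{797}\right) = - \frac{2}{797} \approx -0.0025094$)
$y{\left(q \right)} = - 3 \sqrt{2} \sqrt{- q}$ ($y{\left(q \right)} = \sqrt{q + q \left(-3\right)} \left(-3\right) = \sqrt{q - 3 q} \left(-3\right) = \sqrt{- 2 q} \left(-3\right) = \sqrt{2} \sqrt{- q} \left(-3\right) = - 3 \sqrt{2} \sqrt{- q}$)
$\frac{1}{y{\left(V \right)} + T{\left(-509 \right)}} = \frac{1}{- 3 \sqrt{2} \sqrt{\left(-1\right) \left(- \frac{2}{797}\right)} - \frac{929}{3}} = \frac{1}{- 3 \sqrt{2} \sqrt{\frac{2}{797}} - \frac{929}{3}} = \frac{1}{- 3 \sqrt{2} \frac{\sqrt{1594}}{797} - \frac{929}{3}} = \frac{1}{- \frac{6 \sqrt{797}}{797} - \frac{929}{3}} = \frac{1}{- \frac{929}{3} - \frac{6 \sqrt{797}}{797}}$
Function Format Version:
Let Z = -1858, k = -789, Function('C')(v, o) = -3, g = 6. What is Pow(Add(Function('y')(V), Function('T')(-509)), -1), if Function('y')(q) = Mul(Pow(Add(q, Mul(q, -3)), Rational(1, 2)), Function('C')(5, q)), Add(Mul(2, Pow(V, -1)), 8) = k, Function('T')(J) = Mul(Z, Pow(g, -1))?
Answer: Add(Rational(-2221239, 687843353), Mul(Rational(54, 687843353), Pow(797, Rational(1, 2)))) ≈ -0.0032271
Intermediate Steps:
Function('T')(J) = Rational(-929, 3) (Function('T')(J) = Mul(-1858, Pow(6, -1)) = Mul(-1858, Rational(1, 6)) = Rational(-929, 3))
V = Rational(-2, 797) (V = Mul(2, Pow(Add(-8, -789), -1)) = Mul(2, Pow(-797, -1)) = Mul(2, Rational(-1, 797)) = Rational(-2, 797) ≈ -0.0025094)
Function('y')(q) = Mul(-3, Pow(2, Rational(1, 2)), Pow(Mul(-1, q), Rational(1, 2))) (Function('y')(q) = Mul(Pow(Add(q, Mul(q, -3)), Rational(1, 2)), -3) = Mul(Pow(Add(q, Mul(-3, q)), Rational(1, 2)), -3) = Mul(Pow(Mul(-2, q), Rational(1, 2)), -3) = Mul(Mul(Pow(2, Rational(1, 2)), Pow(Mul(-1, q), Rational(1, 2))), -3) = Mul(-3, Pow(2, Rational(1, 2)), Pow(Mul(-1, q), Rational(1, 2))))
Pow(Add(Function('y')(V), Function('T')(-509)), -1) = Pow(Add(Mul(-3, Pow(2, Rational(1, 2)), Pow(Mul(-1, Rational(-2, 797)), Rational(1, 2))), Rational(-929, 3)), -1) = Pow(Add(Mul(-3, Pow(2, Rational(1, 2)), Pow(Rational(2, 797), Rational(1, 2))), Rational(-929, 3)), -1) = Pow(Add(Mul(-3, Pow(2, Rational(1, 2)), Mul(Rational(1, 797), Pow(1594, Rational(1, 2)))), Rational(-929, 3)), -1) = Pow(Add(Mul(Rational(-6, 797), Pow(797, Rational(1, 2))), Rational(-929, 3)), -1) = Pow(Add(Rational(-929, 3), Mul(Rational(-6, 797), Pow(797, Rational(1, 2)))), -1)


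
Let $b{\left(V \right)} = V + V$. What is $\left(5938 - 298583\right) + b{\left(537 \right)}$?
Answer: $-291571$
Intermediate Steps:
$b{\left(V \right)} = 2 V$
$\left(5938 - 298583\right) + b{\left(537 \right)} = \left(5938 - 298583\right) + 2 \cdot 537 = -292645 + 1074 = -291571$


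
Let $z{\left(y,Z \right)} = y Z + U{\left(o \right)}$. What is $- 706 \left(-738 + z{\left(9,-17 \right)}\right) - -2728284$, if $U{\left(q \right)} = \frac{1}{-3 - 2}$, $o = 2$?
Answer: $\frac{16787356}{5} \approx 3.3575 \cdot 10^{6}$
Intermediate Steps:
$U{\left(q \right)} = - \frac{1}{5}$ ($U{\left(q \right)} = \frac{1}{-5} = - \frac{1}{5}$)
$z{\left(y,Z \right)} = - \frac{1}{5} + Z y$ ($z{\left(y,Z \right)} = y Z - \frac{1}{5} = Z y - \frac{1}{5} = - \frac{1}{5} + Z y$)
$- 706 \left(-738 + z{\left(9,-17 \right)}\right) - -2728284 = - 706 \left(-738 - \frac{766}{5}\right) - -2728284 = - 706 \left(-738 - \frac{766}{5}\right) + 2728284 = \left(-706\right) \left(- \frac{4456}{5}\right) + 2728284 = \frac{3145936}{5} + 2728284 = \frac{16787356}{5}$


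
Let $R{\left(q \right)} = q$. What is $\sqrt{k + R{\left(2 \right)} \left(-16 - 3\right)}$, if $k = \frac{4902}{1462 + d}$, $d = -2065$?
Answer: $\frac{2 i \sqrt{465918}}{201} \approx 6.7919 i$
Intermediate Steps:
$k = - \frac{1634}{201}$ ($k = \frac{4902}{1462 - 2065} = \frac{4902}{-603} = 4902 \left(- \frac{1}{603}\right) = - \frac{1634}{201} \approx -8.1293$)
$\sqrt{k + R{\left(2 \right)} \left(-16 - 3\right)} = \sqrt{- \frac{1634}{201} + 2 \left(-16 - 3\right)} = \sqrt{- \frac{1634}{201} + 2 \left(-19\right)} = \sqrt{- \frac{1634}{201} - 38} = \sqrt{- \frac{9272}{201}} = \frac{2 i \sqrt{465918}}{201}$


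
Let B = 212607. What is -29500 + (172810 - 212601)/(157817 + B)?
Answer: -10927547791/370424 ≈ -29500.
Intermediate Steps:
-29500 + (172810 - 212601)/(157817 + B) = -29500 + (172810 - 212601)/(157817 + 212607) = -29500 - 39791/370424 = -10927547791/370424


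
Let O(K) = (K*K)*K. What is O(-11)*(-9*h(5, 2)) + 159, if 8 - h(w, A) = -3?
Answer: 131928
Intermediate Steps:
O(K) = K³ (O(K) = K²*K = K³)
h(w, A) = 11 (h(w, A) = 8 - 1*(-3) = 8 + 3 = 11)
O(-11)*(-9*h(5, 2)) + 159 = (-11)³*(-9*11) + 159 = -1331*(-99) + 159 = 131769 + 159 = 131928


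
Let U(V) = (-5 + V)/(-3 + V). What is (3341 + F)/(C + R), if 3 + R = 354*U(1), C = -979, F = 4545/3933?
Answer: -730261/59869 ≈ -12.198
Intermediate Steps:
F = 505/437 (F = 4545*(1/3933) = 505/437 ≈ 1.1556)
U(V) = (-5 + V)/(-3 + V)
R = 705 (R = -3 + 354*((-5 + 1)/(-3 + 1)) = -3 + 354*(-4/(-2)) = -3 + 354*(-½*(-4)) = -3 + 354*2 = -3 + 708 = 705)
(3341 + F)/(C + R) = (3341 + 505/437)/(-979 + 705) = (1460522/437)/(-274) = (1460522/437)*(-1/274) = -730261/59869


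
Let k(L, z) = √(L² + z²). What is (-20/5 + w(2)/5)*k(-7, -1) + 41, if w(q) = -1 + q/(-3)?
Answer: 41 - 65*√2/3 ≈ 10.359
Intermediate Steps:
w(q) = -1 - q/3 (w(q) = -1 + q*(-⅓) = -1 - q/3)
(-20/5 + w(2)/5)*k(-7, -1) + 41 = (-20/5 + (-1 - ⅓*2)/5)*√((-7)² + (-1)²) + 41 = (-20*⅕ + (-1 - ⅔)*(⅕))*√(49 + 1) + 41 = (-4 - 5/3*⅕)*√50 + 41 = (-4 - ⅓)*(5*√2) + 41 = -65*√2/3 + 41 = 41 - 65*√2/3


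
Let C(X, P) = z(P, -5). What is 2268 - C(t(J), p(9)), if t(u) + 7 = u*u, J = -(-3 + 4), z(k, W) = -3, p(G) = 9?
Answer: 2271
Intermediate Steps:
J = -1 (J = -1*1 = -1)
t(u) = -7 + u² (t(u) = -7 + u*u = -7 + u²)
C(X, P) = -3
2268 - C(t(J), p(9)) = 2268 - 1*(-3) = 2268 + 3 = 2271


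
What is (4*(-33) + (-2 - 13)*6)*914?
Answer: -202908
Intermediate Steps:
(4*(-33) + (-2 - 13)*6)*914 = (-132 - 15*6)*914 = (-132 - 90)*914 = -222*914 = -202908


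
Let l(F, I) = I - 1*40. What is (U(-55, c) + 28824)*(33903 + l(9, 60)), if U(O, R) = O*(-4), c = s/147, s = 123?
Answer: 985259612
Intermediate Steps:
l(F, I) = -40 + I (l(F, I) = I - 40 = -40 + I)
c = 41/49 (c = 123/147 = 123*(1/147) = 41/49 ≈ 0.83673)
U(O, R) = -4*O
(U(-55, c) + 28824)*(33903 + l(9, 60)) = (-4*(-55) + 28824)*(33903 + (-40 + 60)) = (220 + 28824)*(33903 + 20) = 29044*33923 = 985259612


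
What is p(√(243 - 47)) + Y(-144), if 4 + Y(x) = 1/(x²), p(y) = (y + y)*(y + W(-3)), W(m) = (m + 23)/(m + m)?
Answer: 6110209/20736 ≈ 294.67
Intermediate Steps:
W(m) = (23 + m)/(2*m) (W(m) = (23 + m)/((2*m)) = (23 + m)*(1/(2*m)) = (23 + m)/(2*m))
p(y) = 2*y*(-10/3 + y) (p(y) = (y + y)*(y + (½)*(23 - 3)/(-3)) = (2*y)*(y + (½)*(-⅓)*20) = (2*y)*(y - 10/3) = (2*y)*(-10/3 + y) = 2*y*(-10/3 + y))
Y(x) = -4 + x⁻² (Y(x) = -4 + 1/(x²) = -4 + x⁻²)
p(√(243 - 47)) + Y(-144) = 2*√(243 - 47)*(-10 + 3*√(243 - 47))/3 + (-4 + (-144)⁻²) = 2*√196*(-10 + 3*√196)/3 + (-4 + 1/20736) = (⅔)*14*(-10 + 3*14) - 82943/20736 = (⅔)*14*(-10 + 42) - 82943/20736 = (⅔)*14*32 - 82943/20736 = 896/3 - 82943/20736 = 6110209/20736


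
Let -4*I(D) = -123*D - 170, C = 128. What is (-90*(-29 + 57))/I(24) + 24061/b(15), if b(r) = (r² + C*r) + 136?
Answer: 3723283/508663 ≈ 7.3197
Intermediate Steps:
I(D) = 85/2 + 123*D/4 (I(D) = -(-123*D - 170)/4 = -(-170 - 123*D)/4 = 85/2 + 123*D/4)
b(r) = 136 + r² + 128*r (b(r) = (r² + 128*r) + 136 = 136 + r² + 128*r)
(-90*(-29 + 57))/I(24) + 24061/b(15) = (-90*(-29 + 57))/(85/2 + (123/4)*24) + 24061/(136 + 15² + 128*15) = (-90*28)/(85/2 + 738) + 24061/(136 + 225 + 1920) = -2520/1561/2 + 24061/2281 = -2520*2/1561 + 24061*(1/2281) = -720/223 + 24061/2281 = 3723283/508663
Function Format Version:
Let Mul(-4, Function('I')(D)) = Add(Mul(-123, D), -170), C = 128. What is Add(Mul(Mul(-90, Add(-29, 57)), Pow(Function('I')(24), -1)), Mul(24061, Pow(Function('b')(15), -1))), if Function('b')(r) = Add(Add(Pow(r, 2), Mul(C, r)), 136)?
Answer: Rational(3723283, 508663) ≈ 7.3197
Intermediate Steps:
Function('I')(D) = Add(Rational(85, 2), Mul(Rational(123, 4), D)) (Function('I')(D) = Mul(Rational(-1, 4), Add(Mul(-123, D), -170)) = Mul(Rational(-1, 4), Add(-170, Mul(-123, D))) = Add(Rational(85, 2), Mul(Rational(123, 4), D)))
Function('b')(r) = Add(136, Pow(r, 2), Mul(128, r)) (Function('b')(r) = Add(Add(Pow(r, 2), Mul(128, r)), 136) = Add(136, Pow(r, 2), Mul(128, r)))
Add(Mul(Mul(-90, Add(-29, 57)), Pow(Function('I')(24), -1)), Mul(24061, Pow(Function('b')(15), -1))) = Add(Mul(Mul(-90, Add(-29, 57)), Pow(Add(Rational(85, 2), Mul(Rational(123, 4), 24)), -1)), Mul(24061, Pow(Add(136, Pow(15, 2), Mul(128, 15)), -1))) = Add(Mul(Mul(-90, 28), Pow(Add(Rational(85, 2), 738), -1)), Mul(24061, Pow(Add(136, 225, 1920), -1))) = Add(Mul(-2520, Pow(Rational(1561, 2), -1)), Mul(24061, Pow(2281, -1))) = Add(Mul(-2520, Rational(2, 1561)), Mul(24061, Rational(1, 2281))) = Add(Rational(-720, 223), Rational(24061, 2281)) = Rational(3723283, 508663)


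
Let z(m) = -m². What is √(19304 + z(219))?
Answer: I*√28657 ≈ 169.28*I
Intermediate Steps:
√(19304 + z(219)) = √(19304 - 1*219²) = √(19304 - 1*47961) = √(19304 - 47961) = √(-28657) = I*√28657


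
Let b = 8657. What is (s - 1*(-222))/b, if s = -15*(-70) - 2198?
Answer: -926/8657 ≈ -0.10697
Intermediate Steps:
s = -1148 (s = 1050 - 2198 = -1148)
(s - 1*(-222))/b = (-1148 - 1*(-222))/8657 = (-1148 + 222)*(1/8657) = -926*1/8657 = -926/8657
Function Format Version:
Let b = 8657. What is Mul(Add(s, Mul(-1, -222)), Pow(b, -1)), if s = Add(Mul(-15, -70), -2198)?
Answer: Rational(-926, 8657) ≈ -0.10697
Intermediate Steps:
s = -1148 (s = Add(1050, -2198) = -1148)
Mul(Add(s, Mul(-1, -222)), Pow(b, -1)) = Mul(Add(-1148, Mul(-1, -222)), Pow(8657, -1)) = Mul(Add(-1148, 222), Rational(1, 8657)) = Mul(-926, Rational(1, 8657)) = Rational(-926, 8657)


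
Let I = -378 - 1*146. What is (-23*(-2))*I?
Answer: -24104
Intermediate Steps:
I = -524 (I = -378 - 146 = -524)
(-23*(-2))*I = -23*(-2)*(-524) = 46*(-524) = -24104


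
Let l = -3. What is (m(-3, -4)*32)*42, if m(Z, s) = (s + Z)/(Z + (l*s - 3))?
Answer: -1568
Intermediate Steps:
m(Z, s) = (Z + s)/(-3 + Z - 3*s) (m(Z, s) = (s + Z)/(Z + (-3*s - 3)) = (Z + s)/(Z + (-3 - 3*s)) = (Z + s)/(-3 + Z - 3*s))
(m(-3, -4)*32)*42 = (((-1*(-3) - 1*(-4))/(3 - 1*(-3) + 3*(-4)))*32)*42 = (((3 + 4)/(3 + 3 - 12))*32)*42 = ((7/(-6))*32)*42 = (-⅙*7*32)*42 = -7/6*32*42 = -112/3*42 = -1568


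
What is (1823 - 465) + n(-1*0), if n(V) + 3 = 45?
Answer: 1400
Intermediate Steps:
n(V) = 42 (n(V) = -3 + 45 = 42)
(1823 - 465) + n(-1*0) = (1823 - 465) + 42 = 1358 + 42 = 1400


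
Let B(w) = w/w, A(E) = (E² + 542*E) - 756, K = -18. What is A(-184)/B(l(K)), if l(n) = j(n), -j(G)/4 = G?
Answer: -66628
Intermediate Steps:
A(E) = -756 + E² + 542*E
j(G) = -4*G
l(n) = -4*n
B(w) = 1
A(-184)/B(l(K)) = (-756 + (-184)² + 542*(-184))/1 = (-756 + 33856 - 99728)*1 = -66628*1 = -66628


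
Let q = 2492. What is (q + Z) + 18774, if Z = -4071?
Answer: 17195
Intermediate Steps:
(q + Z) + 18774 = (2492 - 4071) + 18774 = -1579 + 18774 = 17195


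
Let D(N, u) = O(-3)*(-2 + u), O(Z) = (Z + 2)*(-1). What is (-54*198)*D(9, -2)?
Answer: 42768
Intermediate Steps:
O(Z) = -2 - Z (O(Z) = (2 + Z)*(-1) = -2 - Z)
D(N, u) = -2 + u (D(N, u) = (-2 - 1*(-3))*(-2 + u) = (-2 + 3)*(-2 + u) = 1*(-2 + u) = -2 + u)
(-54*198)*D(9, -2) = (-54*198)*(-2 - 2) = -10692*(-4) = 42768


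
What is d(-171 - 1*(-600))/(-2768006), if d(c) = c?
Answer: -429/2768006 ≈ -0.00015499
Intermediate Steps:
d(-171 - 1*(-600))/(-2768006) = (-171 - 1*(-600))/(-2768006) = (-171 + 600)*(-1/2768006) = 429*(-1/2768006) = -429/2768006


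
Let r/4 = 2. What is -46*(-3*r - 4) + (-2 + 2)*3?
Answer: 1288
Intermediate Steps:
r = 8 (r = 4*2 = 8)
-46*(-3*r - 4) + (-2 + 2)*3 = -46*(-3*8 - 4) + (-2 + 2)*3 = -46*(-24 - 4) + 0*3 = -46*(-28) + 0 = 1288 + 0 = 1288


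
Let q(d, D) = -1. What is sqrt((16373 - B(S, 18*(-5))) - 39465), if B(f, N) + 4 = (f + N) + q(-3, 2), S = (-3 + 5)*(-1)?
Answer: 3*I*sqrt(2555) ≈ 151.64*I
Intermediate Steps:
S = -2 (S = 2*(-1) = -2)
B(f, N) = -5 + N + f (B(f, N) = -4 + ((f + N) - 1) = -4 + ((N + f) - 1) = -4 + (-1 + N + f) = -5 + N + f)
sqrt((16373 - B(S, 18*(-5))) - 39465) = sqrt((16373 - (-5 + 18*(-5) - 2)) - 39465) = sqrt((16373 - (-5 - 90 - 2)) - 39465) = sqrt((16373 - 1*(-97)) - 39465) = sqrt((16373 + 97) - 39465) = sqrt(16470 - 39465) = sqrt(-22995) = 3*I*sqrt(2555)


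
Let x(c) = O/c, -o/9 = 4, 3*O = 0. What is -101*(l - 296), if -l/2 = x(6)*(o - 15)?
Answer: 29896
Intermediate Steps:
O = 0 (O = (⅓)*0 = 0)
o = -36 (o = -9*4 = -36)
x(c) = 0 (x(c) = 0/c = 0)
l = 0 (l = -0*(-36 - 15) = -0*(-51) = -2*0 = 0)
-101*(l - 296) = -101*(0 - 296) = -101*(-296) = 29896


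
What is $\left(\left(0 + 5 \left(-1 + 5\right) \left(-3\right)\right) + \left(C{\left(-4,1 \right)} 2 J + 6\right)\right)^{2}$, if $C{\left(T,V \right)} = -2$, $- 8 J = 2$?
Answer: $2809$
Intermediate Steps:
$J = - \frac{1}{4}$ ($J = \left(- \frac{1}{8}\right) 2 = - \frac{1}{4} \approx -0.25$)
$\left(\left(0 + 5 \left(-1 + 5\right) \left(-3\right)\right) + \left(C{\left(-4,1 \right)} 2 J + 6\right)\right)^{2} = \left(\left(0 + 5 \left(-1 + 5\right) \left(-3\right)\right) + \left(- 2 \cdot 2 \left(- \frac{1}{4}\right) + 6\right)\right)^{2} = \left(\left(0 + 5 \cdot 4 \left(-3\right)\right) + \left(\left(-2\right) \left(- \frac{1}{2}\right) + 6\right)\right)^{2} = \left(\left(0 + 5 \left(-12\right)\right) + \left(1 + 6\right)\right)^{2} = \left(\left(0 - 60\right) + 7\right)^{2} = \left(-60 + 7\right)^{2} = \left(-53\right)^{2} = 2809$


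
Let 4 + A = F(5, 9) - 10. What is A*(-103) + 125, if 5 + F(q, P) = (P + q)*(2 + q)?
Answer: -8012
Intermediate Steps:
F(q, P) = -5 + (2 + q)*(P + q) (F(q, P) = -5 + (P + q)*(2 + q) = -5 + (2 + q)*(P + q))
A = 79 (A = -4 + ((-5 + 5² + 2*9 + 2*5 + 9*5) - 10) = -4 + ((-5 + 25 + 18 + 10 + 45) - 10) = -4 + (93 - 10) = -4 + 83 = 79)
A*(-103) + 125 = 79*(-103) + 125 = -8137 + 125 = -8012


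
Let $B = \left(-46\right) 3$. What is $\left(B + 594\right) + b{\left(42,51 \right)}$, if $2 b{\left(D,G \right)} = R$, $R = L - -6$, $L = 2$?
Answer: $460$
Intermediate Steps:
$B = -138$
$R = 8$ ($R = 2 - -6 = 2 + 6 = 8$)
$b{\left(D,G \right)} = 4$ ($b{\left(D,G \right)} = \frac{1}{2} \cdot 8 = 4$)
$\left(B + 594\right) + b{\left(42,51 \right)} = \left(-138 + 594\right) + 4 = 456 + 4 = 460$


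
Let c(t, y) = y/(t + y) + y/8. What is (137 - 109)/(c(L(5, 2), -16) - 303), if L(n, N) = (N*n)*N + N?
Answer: -84/923 ≈ -0.091008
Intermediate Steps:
L(n, N) = N + n*N² (L(n, N) = n*N² + N = N + n*N²)
c(t, y) = y/8 + y/(t + y) (c(t, y) = y/(t + y) + y*(⅛) = y/(t + y) + y/8 = y/8 + y/(t + y))
(137 - 109)/(c(L(5, 2), -16) - 303) = (137 - 109)/((⅛)*(-16)*(8 + 2*(1 + 2*5) - 16)/(2*(1 + 2*5) - 16) - 303) = 28/((⅛)*(-16)*(8 + 2*(1 + 10) - 16)/(2*(1 + 10) - 16) - 303) = 28/((⅛)*(-16)*(8 + 2*11 - 16)/(2*11 - 16) - 303) = 28/((⅛)*(-16)*(8 + 22 - 16)/(22 - 16) - 303) = 28/((⅛)*(-16)*14/6 - 303) = 28/((⅛)*(-16)*(⅙)*14 - 303) = 28/(-14/3 - 303) = 28/(-923/3) = 28*(-3/923) = -84/923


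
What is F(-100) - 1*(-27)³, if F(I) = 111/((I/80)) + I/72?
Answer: 1763353/90 ≈ 19593.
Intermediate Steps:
F(I) = 8880/I + I/72 (F(I) = 111/((I*(1/80))) + I*(1/72) = 111/((I/80)) + I/72 = 111*(80/I) + I/72 = 8880/I + I/72)
F(-100) - 1*(-27)³ = (8880/(-100) + (1/72)*(-100)) - 1*(-27)³ = (8880*(-1/100) - 25/18) - 1*(-19683) = (-444/5 - 25/18) + 19683 = -8117/90 + 19683 = 1763353/90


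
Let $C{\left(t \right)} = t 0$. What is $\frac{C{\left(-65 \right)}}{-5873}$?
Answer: $0$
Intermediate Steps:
$C{\left(t \right)} = 0$
$\frac{C{\left(-65 \right)}}{-5873} = \frac{0}{-5873} = 0 \left(- \frac{1}{5873}\right) = 0$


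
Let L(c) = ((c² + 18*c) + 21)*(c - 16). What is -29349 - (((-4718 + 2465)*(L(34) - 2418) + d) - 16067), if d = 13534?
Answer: 67076536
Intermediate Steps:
L(c) = (-16 + c)*(21 + c² + 18*c) (L(c) = (21 + c² + 18*c)*(-16 + c) = (-16 + c)*(21 + c² + 18*c))
-29349 - (((-4718 + 2465)*(L(34) - 2418) + d) - 16067) = -29349 - (((-4718 + 2465)*((-336 + 34³ - 267*34 + 2*34²) - 2418) + 13534) - 16067) = -29349 - ((-2253*((-336 + 39304 - 9078 + 2*1156) - 2418) + 13534) - 16067) = -29349 - ((-2253*((-336 + 39304 - 9078 + 2312) - 2418) + 13534) - 16067) = -29349 - ((-2253*(32202 - 2418) + 13534) - 16067) = -29349 - ((-2253*29784 + 13534) - 16067) = -29349 - ((-67103352 + 13534) - 16067) = -29349 - (-67089818 - 16067) = -29349 - 1*(-67105885) = -29349 + 67105885 = 67076536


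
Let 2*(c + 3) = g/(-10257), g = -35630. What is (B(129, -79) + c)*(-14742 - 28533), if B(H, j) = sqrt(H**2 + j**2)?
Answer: 186890300/3419 - 43275*sqrt(22882) ≈ -6.4915e+6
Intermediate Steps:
c = -12956/10257 (c = -3 + (-35630/(-10257))/2 = -3 + (-35630*(-1/10257))/2 = -3 + (1/2)*(35630/10257) = -3 + 17815/10257 = -12956/10257 ≈ -1.2631)
(B(129, -79) + c)*(-14742 - 28533) = (sqrt(129**2 + (-79)**2) - 12956/10257)*(-14742 - 28533) = (sqrt(16641 + 6241) - 12956/10257)*(-43275) = (sqrt(22882) - 12956/10257)*(-43275) = (-12956/10257 + sqrt(22882))*(-43275) = 186890300/3419 - 43275*sqrt(22882)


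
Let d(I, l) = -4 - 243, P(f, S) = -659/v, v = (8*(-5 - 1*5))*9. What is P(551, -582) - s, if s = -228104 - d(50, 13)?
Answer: 164057699/720 ≈ 2.2786e+5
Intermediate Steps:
v = -720 (v = (8*(-5 - 5))*9 = (8*(-10))*9 = -80*9 = -720)
P(f, S) = 659/720 (P(f, S) = -659/(-720) = -659*(-1/720) = 659/720)
d(I, l) = -247
s = -227857 (s = -228104 - 1*(-247) = -228104 + 247 = -227857)
P(551, -582) - s = 659/720 - 1*(-227857) = 659/720 + 227857 = 164057699/720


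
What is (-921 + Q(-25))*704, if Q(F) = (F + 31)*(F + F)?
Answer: -859584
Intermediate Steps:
Q(F) = 2*F*(31 + F) (Q(F) = (31 + F)*(2*F) = 2*F*(31 + F))
(-921 + Q(-25))*704 = (-921 + 2*(-25)*(31 - 25))*704 = (-921 + 2*(-25)*6)*704 = (-921 - 300)*704 = -1221*704 = -859584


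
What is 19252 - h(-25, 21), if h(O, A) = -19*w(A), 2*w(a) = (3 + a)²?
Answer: 24724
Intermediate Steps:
w(a) = (3 + a)²/2
h(O, A) = -19*(3 + A)²/2
19252 - h(-25, 21) = 19252 - (-19)*(3 + 21)²/2 = 19252 - (-19)*24²/2 = 19252 - (-19)*576/2 = 19252 - 1*(-5472) = 19252 + 5472 = 24724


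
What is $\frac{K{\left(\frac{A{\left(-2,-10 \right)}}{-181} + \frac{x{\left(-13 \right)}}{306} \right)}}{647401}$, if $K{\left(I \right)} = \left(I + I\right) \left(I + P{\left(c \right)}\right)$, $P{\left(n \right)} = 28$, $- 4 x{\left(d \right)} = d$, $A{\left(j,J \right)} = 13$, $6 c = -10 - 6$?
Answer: $- \frac{83925776207}{15887785052955168} \approx -5.2824 \cdot 10^{-6}$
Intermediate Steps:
$c = - \frac{8}{3}$ ($c = \frac{-10 - 6}{6} = \frac{1}{6} \left(-16\right) = - \frac{8}{3} \approx -2.6667$)
$x{\left(d \right)} = - \frac{d}{4}$
$K{\left(I \right)} = 2 I \left(28 + I\right)$ ($K{\left(I \right)} = \left(I + I\right) \left(I + 28\right) = 2 I \left(28 + I\right)$)
$\frac{K{\left(\frac{A{\left(-2,-10 \right)}}{-181} + \frac{x{\left(-13 \right)}}{306} \right)}}{647401} = \frac{2 \left(\frac{13}{-181} + \frac{\left(- \frac{1}{4}\right) \left(-13\right)}{306}\right) \left(28 + \left(\frac{13}{-181} + \frac{\left(- \frac{1}{4}\right) \left(-13\right)}{306}\right)\right)}{647401} = 2 \left(13 \left(- \frac{1}{181}\right) + \frac{13}{4} \cdot \frac{1}{306}\right) \left(28 + \left(13 \left(- \frac{1}{181}\right) + \frac{13}{4} \cdot \frac{1}{306}\right)\right) \frac{1}{647401} = 2 \left(- \frac{13}{181} + \frac{13}{1224}\right) \left(28 + \left(- \frac{13}{181} + \frac{13}{1224}\right)\right) \frac{1}{647401} = 2 \left(- \frac{13559}{221544}\right) \left(28 - \frac{13559}{221544}\right) \frac{1}{647401} = 2 \left(- \frac{13559}{221544}\right) \frac{6189673}{221544} \cdot \frac{1}{647401} = \left(- \frac{83925776207}{24540871968}\right) \frac{1}{647401} = - \frac{83925776207}{15887785052955168}$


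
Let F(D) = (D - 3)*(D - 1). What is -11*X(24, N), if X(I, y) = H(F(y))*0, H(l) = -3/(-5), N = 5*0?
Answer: 0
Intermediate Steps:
N = 0
F(D) = (-1 + D)*(-3 + D) (F(D) = (-3 + D)*(-1 + D) = (-1 + D)*(-3 + D))
H(l) = ⅗ (H(l) = -3*(-⅕) = ⅗)
X(I, y) = 0 (X(I, y) = (⅗)*0 = 0)
-11*X(24, N) = -11*0 = 0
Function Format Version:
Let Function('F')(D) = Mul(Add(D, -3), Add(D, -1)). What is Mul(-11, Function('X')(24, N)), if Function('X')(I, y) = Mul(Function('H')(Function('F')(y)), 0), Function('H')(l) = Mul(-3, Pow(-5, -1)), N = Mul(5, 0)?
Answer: 0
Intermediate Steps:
N = 0
Function('F')(D) = Mul(Add(-1, D), Add(-3, D)) (Function('F')(D) = Mul(Add(-3, D), Add(-1, D)) = Mul(Add(-1, D), Add(-3, D)))
Function('H')(l) = Rational(3, 5) (Function('H')(l) = Mul(-3, Rational(-1, 5)) = Rational(3, 5))
Function('X')(I, y) = 0 (Function('X')(I, y) = Mul(Rational(3, 5), 0) = 0)
Mul(-11, Function('X')(24, N)) = Mul(-11, 0) = 0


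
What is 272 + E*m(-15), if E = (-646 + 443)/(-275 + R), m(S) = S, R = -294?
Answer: 151723/569 ≈ 266.65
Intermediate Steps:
E = 203/569 (E = (-646 + 443)/(-275 - 294) = -203/(-569) = -203*(-1/569) = 203/569 ≈ 0.35677)
272 + E*m(-15) = 272 + (203/569)*(-15) = 272 - 3045/569 = 151723/569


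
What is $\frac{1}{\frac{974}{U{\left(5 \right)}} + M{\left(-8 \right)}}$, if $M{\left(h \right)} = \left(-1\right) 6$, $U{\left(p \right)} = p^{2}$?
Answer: $\frac{25}{824} \approx 0.03034$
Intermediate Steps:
$M{\left(h \right)} = -6$
$\frac{1}{\frac{974}{U{\left(5 \right)}} + M{\left(-8 \right)}} = \frac{1}{\frac{974}{5^{2}} - 6} = \frac{1}{\frac{974}{25} - 6} = \frac{1}{\frac{824}{25}} = \frac{25}{824}$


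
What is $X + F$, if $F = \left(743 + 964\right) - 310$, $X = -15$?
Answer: $1382$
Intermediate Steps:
$F = 1397$ ($F = 1707 - 310 = 1397$)
$X + F = -15 + 1397 = 1382$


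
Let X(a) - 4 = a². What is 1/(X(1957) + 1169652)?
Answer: 1/4999505 ≈ 2.0002e-7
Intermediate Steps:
X(a) = 4 + a²
1/(X(1957) + 1169652) = 1/((4 + 1957²) + 1169652) = 1/((4 + 3829849) + 1169652) = 1/(3829853 + 1169652) = 1/4999505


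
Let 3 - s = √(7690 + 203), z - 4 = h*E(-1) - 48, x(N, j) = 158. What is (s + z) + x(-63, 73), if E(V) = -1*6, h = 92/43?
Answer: 4479/43 - 3*√877 ≈ 15.320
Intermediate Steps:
h = 92/43 (h = 92*(1/43) = 92/43 ≈ 2.1395)
E(V) = -6
z = -2444/43 (z = 4 + ((92/43)*(-6) - 48) = 4 + (-552/43 - 48) = 4 - 2616/43 = -2444/43 ≈ -56.837)
s = 3 - 3*√877 (s = 3 - √(7690 + 203) = 3 - √7893 = 3 - 3*√877 ≈ -85.843)
(s + z) + x(-63, 73) = ((3 - 3*√877) - 2444/43) + 158 = (-2315/43 - 3*√877) + 158 = 4479/43 - 3*√877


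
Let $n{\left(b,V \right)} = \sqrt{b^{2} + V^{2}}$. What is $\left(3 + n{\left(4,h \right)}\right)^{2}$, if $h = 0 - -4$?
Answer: $41 + 24 \sqrt{2} \approx 74.941$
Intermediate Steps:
$h = 4$ ($h = 0 + 4 = 4$)
$n{\left(b,V \right)} = \sqrt{V^{2} + b^{2}}$
$\left(3 + n{\left(4,h \right)}\right)^{2} = \left(3 + \sqrt{4^{2} + 4^{2}}\right)^{2} = \left(3 + \sqrt{16 + 16}\right)^{2} = \left(3 + \sqrt{32}\right)^{2} = \left(3 + 4 \sqrt{2}\right)^{2}$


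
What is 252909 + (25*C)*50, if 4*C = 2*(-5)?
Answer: 249784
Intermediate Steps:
C = -5/2 (C = (2*(-5))/4 = (¼)*(-10) = -5/2 ≈ -2.5000)
252909 + (25*C)*50 = 252909 + (25*(-5/2))*50 = 252909 - 125/2*50 = 252909 - 3125 = 249784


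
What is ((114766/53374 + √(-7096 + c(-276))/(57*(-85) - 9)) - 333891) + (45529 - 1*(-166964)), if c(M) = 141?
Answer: -3239691043/26687 - I*√6955/4854 ≈ -1.214e+5 - 0.017181*I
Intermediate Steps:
((114766/53374 + √(-7096 + c(-276))/(57*(-85) - 9)) - 333891) + (45529 - 1*(-166964)) = ((114766/53374 + √(-7096 + 141)/(57*(-85) - 9)) - 333891) + (45529 - 1*(-166964)) = ((114766*(1/53374) + √(-6955)/(-4845 - 9)) - 333891) + (45529 + 166964) = ((57383/26687 + (I*√6955)/(-4854)) - 333891) + 212493 = ((57383/26687 + (I*√6955)*(-1/4854)) - 333891) + 212493 = ((57383/26687 - I*√6955/4854) - 333891) + 212493 = (-8910491734/26687 - I*√6955/4854) + 212493 = -3239691043/26687 - I*√6955/4854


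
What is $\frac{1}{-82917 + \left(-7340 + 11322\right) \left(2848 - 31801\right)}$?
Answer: $- \frac{1}{115373763} \approx -8.6675 \cdot 10^{-9}$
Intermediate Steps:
$\frac{1}{-82917 + \left(-7340 + 11322\right) \left(2848 - 31801\right)} = \frac{1}{-82917 + 3982 \left(-28953\right)} = \frac{1}{-82917 - 115290846} = \frac{1}{-115373763} = - \frac{1}{115373763}$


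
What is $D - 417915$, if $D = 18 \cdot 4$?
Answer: $-417843$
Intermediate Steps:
$D = 72$
$D - 417915 = 72 - 417915 = -417843$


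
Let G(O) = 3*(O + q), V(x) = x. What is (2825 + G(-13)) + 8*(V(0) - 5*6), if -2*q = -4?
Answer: 2552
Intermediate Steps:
q = 2 (q = -½*(-4) = 2)
G(O) = 6 + 3*O (G(O) = 3*(O + 2) = 3*(2 + O) = 6 + 3*O)
(2825 + G(-13)) + 8*(V(0) - 5*6) = (2825 + (6 + 3*(-13))) + 8*(0 - 5*6) = (2825 + (6 - 39)) + 8*(0 - 30) = (2825 - 33) + 8*(-30) = 2792 - 240 = 2552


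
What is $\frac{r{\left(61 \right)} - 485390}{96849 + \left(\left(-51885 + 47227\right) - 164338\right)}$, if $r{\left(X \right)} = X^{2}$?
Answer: $\frac{481669}{72147} \approx 6.6762$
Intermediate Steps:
$\frac{r{\left(61 \right)} - 485390}{96849 + \left(\left(-51885 + 47227\right) - 164338\right)} = \frac{61^{2} - 485390}{96849 + \left(\left(-51885 + 47227\right) - 164338\right)} = \frac{3721 - 485390}{96849 - 168996} = - \frac{481669}{96849 - 168996} = - \frac{481669}{-72147} = \left(-481669\right) \left(- \frac{1}{72147}\right) = \frac{481669}{72147}$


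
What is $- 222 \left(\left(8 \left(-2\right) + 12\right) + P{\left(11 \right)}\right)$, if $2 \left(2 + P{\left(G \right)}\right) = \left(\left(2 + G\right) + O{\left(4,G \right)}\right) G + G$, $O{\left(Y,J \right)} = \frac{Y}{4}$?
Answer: $-16983$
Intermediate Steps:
$O{\left(Y,J \right)} = \frac{Y}{4}$ ($O{\left(Y,J \right)} = Y \frac{1}{4} = \frac{Y}{4}$)
$P{\left(G \right)} = -2 + \frac{G}{2} + \frac{G \left(3 + G\right)}{2}$ ($P{\left(G \right)} = -2 + \frac{\left(\left(2 + G\right) + \frac{1}{4} \cdot 4\right) G + G}{2} = -2 + \frac{\left(\left(2 + G\right) + 1\right) G + G}{2} = -2 + \frac{\left(3 + G\right) G + G}{2} = -2 + \frac{G \left(3 + G\right) + G}{2} = -2 + \frac{G + G \left(3 + G\right)}{2} = -2 + \left(\frac{G}{2} + \frac{G \left(3 + G\right)}{2}\right) = -2 + \frac{G}{2} + \frac{G \left(3 + G\right)}{2}$)
$- 222 \left(\left(8 \left(-2\right) + 12\right) + P{\left(11 \right)}\right) = - 222 \left(\left(8 \left(-2\right) + 12\right) + \left(-2 + \frac{11^{2}}{2} + 2 \cdot 11\right)\right) = - 222 \left(\left(-16 + 12\right) + \left(-2 + \frac{1}{2} \cdot 121 + 22\right)\right) = - 222 \left(-4 + \left(-2 + \frac{121}{2} + 22\right)\right) = - 222 \left(-4 + \frac{161}{2}\right) = \left(-222\right) \frac{153}{2} = -16983$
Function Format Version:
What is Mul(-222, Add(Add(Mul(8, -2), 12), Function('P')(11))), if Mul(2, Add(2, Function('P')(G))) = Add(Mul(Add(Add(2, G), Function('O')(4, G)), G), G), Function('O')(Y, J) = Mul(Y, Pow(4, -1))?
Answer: -16983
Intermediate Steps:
Function('O')(Y, J) = Mul(Rational(1, 4), Y) (Function('O')(Y, J) = Mul(Y, Rational(1, 4)) = Mul(Rational(1, 4), Y))
Function('P')(G) = Add(-2, Mul(Rational(1, 2), G), Mul(Rational(1, 2), G, Add(3, G))) (Function('P')(G) = Add(-2, Mul(Rational(1, 2), Add(Mul(Add(Add(2, G), Mul(Rational(1, 4), 4)), G), G))) = Add(-2, Mul(Rational(1, 2), Add(Mul(Add(Add(2, G), 1), G), G))) = Add(-2, Mul(Rational(1, 2), Add(Mul(Add(3, G), G), G))) = Add(-2, Mul(Rational(1, 2), Add(Mul(G, Add(3, G)), G))) = Add(-2, Mul(Rational(1, 2), Add(G, Mul(G, Add(3, G))))) = Add(-2, Add(Mul(Rational(1, 2), G), Mul(Rational(1, 2), G, Add(3, G)))) = Add(-2, Mul(Rational(1, 2), G), Mul(Rational(1, 2), G, Add(3, G))))
Mul(-222, Add(Add(Mul(8, -2), 12), Function('P')(11))) = Mul(-222, Add(Add(Mul(8, -2), 12), Add(-2, Mul(Rational(1, 2), Pow(11, 2)), Mul(2, 11)))) = Mul(-222, Add(Add(-16, 12), Add(-2, Mul(Rational(1, 2), 121), 22))) = Mul(-222, Add(-4, Add(-2, Rational(121, 2), 22))) = Mul(-222, Add(-4, Rational(161, 2))) = Mul(-222, Rational(153, 2)) = -16983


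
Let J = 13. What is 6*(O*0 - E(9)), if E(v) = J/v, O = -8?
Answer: -26/3 ≈ -8.6667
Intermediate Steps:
E(v) = 13/v
6*(O*0 - E(9)) = 6*(-8*0 - 13/9) = 6*(0 - 13/9) = 6*(-13/9) = -26/3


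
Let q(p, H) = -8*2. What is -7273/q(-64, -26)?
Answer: 7273/16 ≈ 454.56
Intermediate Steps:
q(p, H) = -16
-7273/q(-64, -26) = -7273/(-16) = -7273*(-1/16) = 7273/16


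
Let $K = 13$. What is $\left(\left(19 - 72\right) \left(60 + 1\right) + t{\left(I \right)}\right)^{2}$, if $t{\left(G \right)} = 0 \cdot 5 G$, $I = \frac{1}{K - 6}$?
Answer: $10452289$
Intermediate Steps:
$I = \frac{1}{7}$ ($I = \frac{1}{13 - 6} = \frac{1}{7} \approx 0.14286$)
$t{\left(G \right)} = 0$ ($t{\left(G \right)} = 0 G = 0$)
$\left(\left(19 - 72\right) \left(60 + 1\right) + t{\left(I \right)}\right)^{2} = \left(\left(19 - 72\right) \left(60 + 1\right) + 0\right)^{2} = \left(\left(-53\right) 61 + 0\right)^{2} = \left(-3233 + 0\right)^{2} = \left(-3233\right)^{2} = 10452289$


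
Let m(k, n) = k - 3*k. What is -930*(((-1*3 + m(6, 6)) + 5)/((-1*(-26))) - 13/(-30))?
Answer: -589/13 ≈ -45.308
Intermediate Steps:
m(k, n) = -2*k
-930*(((-1*3 + m(6, 6)) + 5)/((-1*(-26))) - 13/(-30)) = -930*(((-1*3 - 2*6) + 5)/((-1*(-26))) - 13/(-30)) = -930*(((-3 - 12) + 5)/26 - 13*(-1/30)) = -930*((-15 + 5)*(1/26) + 13/30) = -930*(-10*1/26 + 13/30) = -930*(-5/13 + 13/30) = -930*19/390 = -589/13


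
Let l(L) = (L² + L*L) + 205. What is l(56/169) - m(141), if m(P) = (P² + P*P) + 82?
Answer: -1132123207/28561 ≈ -39639.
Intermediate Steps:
l(L) = 205 + 2*L² (l(L) = (L² + L²) + 205 = 2*L² + 205 = 205 + 2*L²)
m(P) = 82 + 2*P² (m(P) = (P² + P²) + 82 = 2*P² + 82 = 82 + 2*P²)
l(56/169) - m(141) = (205 + 2*(56/169)²) - (82 + 2*141²) = (205 + 2*(56*(1/169))²) - (82 + 2*19881) = (205 + 2*(56/169)²) - (82 + 39762) = (205 + 2*(3136/28561)) - 1*39844 = (205 + 6272/28561) - 39844 = 5861277/28561 - 39844 = -1132123207/28561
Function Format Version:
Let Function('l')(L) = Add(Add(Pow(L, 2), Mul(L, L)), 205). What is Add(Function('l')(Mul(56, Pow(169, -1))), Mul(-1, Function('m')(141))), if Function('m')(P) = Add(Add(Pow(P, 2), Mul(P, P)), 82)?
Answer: Rational(-1132123207, 28561) ≈ -39639.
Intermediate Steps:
Function('l')(L) = Add(205, Mul(2, Pow(L, 2))) (Function('l')(L) = Add(Add(Pow(L, 2), Pow(L, 2)), 205) = Add(Mul(2, Pow(L, 2)), 205) = Add(205, Mul(2, Pow(L, 2))))
Function('m')(P) = Add(82, Mul(2, Pow(P, 2))) (Function('m')(P) = Add(Add(Pow(P, 2), Pow(P, 2)), 82) = Add(Mul(2, Pow(P, 2)), 82) = Add(82, Mul(2, Pow(P, 2))))
Add(Function('l')(Mul(56, Pow(169, -1))), Mul(-1, Function('m')(141))) = Add(Add(205, Mul(2, Pow(Mul(56, Pow(169, -1)), 2))), Mul(-1, Add(82, Mul(2, Pow(141, 2))))) = Add(Add(205, Mul(2, Pow(Mul(56, Rational(1, 169)), 2))), Mul(-1, Add(82, Mul(2, 19881)))) = Add(Add(205, Mul(2, Pow(Rational(56, 169), 2))), Mul(-1, Add(82, 39762))) = Add(Add(205, Mul(2, Rational(3136, 28561))), Mul(-1, 39844)) = Add(Add(205, Rational(6272, 28561)), -39844) = Add(Rational(5861277, 28561), -39844) = Rational(-1132123207, 28561)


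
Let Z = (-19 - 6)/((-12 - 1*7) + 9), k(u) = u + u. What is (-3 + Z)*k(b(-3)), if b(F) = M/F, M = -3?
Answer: -1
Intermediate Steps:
b(F) = -3/F
k(u) = 2*u
Z = 5/2 (Z = -25/((-12 - 7) + 9) = -25/(-19 + 9) = -25/(-10) = -25*(-⅒) = 5/2 ≈ 2.5000)
(-3 + Z)*k(b(-3)) = (-3 + 5/2)*(2*(-3/(-3))) = -(-3)*(-1)/3 = -1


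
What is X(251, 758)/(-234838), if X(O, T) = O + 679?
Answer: -465/117419 ≈ -0.0039602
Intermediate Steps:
X(O, T) = 679 + O
X(251, 758)/(-234838) = (679 + 251)/(-234838) = 930*(-1/234838) = -465/117419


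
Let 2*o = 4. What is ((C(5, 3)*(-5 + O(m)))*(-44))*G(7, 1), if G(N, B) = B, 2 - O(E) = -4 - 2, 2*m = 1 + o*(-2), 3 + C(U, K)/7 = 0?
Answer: 2772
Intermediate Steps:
C(U, K) = -21 (C(U, K) = -21 + 7*0 = -21 + 0 = -21)
o = 2 (o = (½)*4 = 2)
m = -3/2 (m = (1 + 2*(-2))/2 = (1 - 4)/2 = (½)*(-3) = -3/2 ≈ -1.5000)
O(E) = 8 (O(E) = 2 - (-4 - 2) = 2 - 1*(-6) = 2 + 6 = 8)
((C(5, 3)*(-5 + O(m)))*(-44))*G(7, 1) = (-21*(-5 + 8)*(-44))*1 = (-21*3*(-44))*1 = -63*(-44)*1 = 2772*1 = 2772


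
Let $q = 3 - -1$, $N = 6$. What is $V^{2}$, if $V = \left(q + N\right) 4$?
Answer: $1600$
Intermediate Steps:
$q = 4$ ($q = 3 + 1 = 4$)
$V = 40$ ($V = \left(4 + 6\right) 4 = 10 \cdot 4 = 40$)
$V^{2} = 40^{2} = 1600$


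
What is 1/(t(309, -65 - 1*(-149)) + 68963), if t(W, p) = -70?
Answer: 1/68893 ≈ 1.4515e-5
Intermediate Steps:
1/(t(309, -65 - 1*(-149)) + 68963) = 1/(-70 + 68963) = 1/68893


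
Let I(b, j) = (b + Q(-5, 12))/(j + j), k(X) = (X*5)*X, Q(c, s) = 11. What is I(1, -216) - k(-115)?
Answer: -2380501/36 ≈ -66125.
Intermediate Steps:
k(X) = 5*X² (k(X) = (5*X)*X = 5*X²)
I(b, j) = (11 + b)/(2*j) (I(b, j) = (b + 11)/(j + j) = (11 + b)/((2*j)) = (11 + b)*(1/(2*j)) = (11 + b)/(2*j))
I(1, -216) - k(-115) = (½)*(11 + 1)/(-216) - 5*(-115)² = (½)*(-1/216)*12 - 5*13225 = -1/36 - 1*66125 = -1/36 - 66125 = -2380501/36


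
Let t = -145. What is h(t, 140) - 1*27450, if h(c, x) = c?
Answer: -27595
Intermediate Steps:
h(t, 140) - 1*27450 = -145 - 1*27450 = -145 - 27450 = -27595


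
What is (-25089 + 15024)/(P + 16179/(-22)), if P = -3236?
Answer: 221430/87371 ≈ 2.5344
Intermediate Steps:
(-25089 + 15024)/(P + 16179/(-22)) = (-25089 + 15024)/(-3236 + 16179/(-22)) = -10065/(-3236 + 16179*(-1/22)) = -10065/(-3236 - 16179/22) = -10065/(-87371/22) = -10065*(-22/87371) = 221430/87371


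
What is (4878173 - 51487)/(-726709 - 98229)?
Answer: -2413343/412469 ≈ -5.8510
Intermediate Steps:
(4878173 - 51487)/(-726709 - 98229) = 4826686/(-824938) = 4826686*(-1/824938) = -2413343/412469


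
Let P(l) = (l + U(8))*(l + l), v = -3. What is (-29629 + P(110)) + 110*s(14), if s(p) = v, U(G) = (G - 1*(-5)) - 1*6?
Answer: -4219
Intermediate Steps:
U(G) = -1 + G (U(G) = (G + 5) - 6 = (5 + G) - 6 = -1 + G)
s(p) = -3
P(l) = 2*l*(7 + l) (P(l) = (l + (-1 + 8))*(l + l) = (l + 7)*(2*l) = (7 + l)*(2*l) = 2*l*(7 + l))
(-29629 + P(110)) + 110*s(14) = (-29629 + 2*110*(7 + 110)) + 110*(-3) = (-29629 + 2*110*117) - 330 = (-29629 + 25740) - 330 = -3889 - 330 = -4219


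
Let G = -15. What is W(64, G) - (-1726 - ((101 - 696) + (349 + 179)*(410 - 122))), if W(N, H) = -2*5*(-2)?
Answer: 153215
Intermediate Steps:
W(N, H) = 20 (W(N, H) = -10*(-2) = 20)
W(64, G) - (-1726 - ((101 - 696) + (349 + 179)*(410 - 122))) = 20 - (-1726 - ((101 - 696) + (349 + 179)*(410 - 122))) = 20 - (-1726 - (-595 + 528*288)) = 20 - (-1726 - (-595 + 152064)) = 20 - (-1726 - 1*151469) = 20 - (-1726 - 151469) = 20 - 1*(-153195) = 20 + 153195 = 153215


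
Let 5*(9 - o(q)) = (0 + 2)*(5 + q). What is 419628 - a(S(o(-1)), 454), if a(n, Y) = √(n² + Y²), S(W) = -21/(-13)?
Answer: 419628 - √34834045/13 ≈ 4.1917e+5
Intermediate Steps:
o(q) = 7 - 2*q/5 (o(q) = 9 - (0 + 2)*(5 + q)/5 = 9 - 2*(5 + q)/5 = 9 - (10 + 2*q)/5 = 9 + (-2 - 2*q/5) = 7 - 2*q/5)
S(W) = 21/13 (S(W) = -21*(-1/13) = 21/13)
a(n, Y) = √(Y² + n²)
419628 - a(S(o(-1)), 454) = 419628 - √(454² + (21/13)²) = 419628 - √(206116 + 441/169) = 419628 - √(34834045/169) = 419628 - √34834045/13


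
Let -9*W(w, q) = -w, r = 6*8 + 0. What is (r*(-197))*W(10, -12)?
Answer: -31520/3 ≈ -10507.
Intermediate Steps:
r = 48 (r = 48 + 0 = 48)
W(w, q) = w/9 (W(w, q) = -(-1)*w/9 = w/9)
(r*(-197))*W(10, -12) = (48*(-197))*((1/9)*10) = -9456*10/9 = -31520/3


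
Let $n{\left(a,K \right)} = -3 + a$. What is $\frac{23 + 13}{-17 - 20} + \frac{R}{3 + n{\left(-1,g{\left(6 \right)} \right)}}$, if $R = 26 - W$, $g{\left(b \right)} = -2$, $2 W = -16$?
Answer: $- \frac{1294}{37} \approx -34.973$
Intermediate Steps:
$W = -8$ ($W = \frac{1}{2} \left(-16\right) = -8$)
$R = 34$ ($R = 26 - -8 = 26 + 8 = 34$)
$\frac{23 + 13}{-17 - 20} + \frac{R}{3 + n{\left(-1,g{\left(6 \right)} \right)}} = \frac{23 + 13}{-17 - 20} + \frac{34}{3 - 4} = \frac{36}{-37} + \frac{34}{3 - 4} = 36 \left(- \frac{1}{37}\right) + \frac{34}{-1} = - \frac{36}{37} + 34 \left(-1\right) = - \frac{36}{37} - 34 = - \frac{1294}{37}$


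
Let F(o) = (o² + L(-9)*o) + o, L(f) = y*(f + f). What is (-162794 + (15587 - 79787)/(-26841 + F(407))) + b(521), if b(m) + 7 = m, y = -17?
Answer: -14267516720/87919 ≈ -1.6228e+5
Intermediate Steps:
L(f) = -34*f (L(f) = -17*(f + f) = -34*f)
b(m) = -7 + m
F(o) = o² + 307*o (F(o) = (o² + (-34*(-9))*o) + o = (o² + 306*o) + o = o² + 307*o)
(-162794 + (15587 - 79787)/(-26841 + F(407))) + b(521) = (-162794 + (15587 - 79787)/(-26841 + 407*(307 + 407))) + (-7 + 521) = (-162794 - 64200/(-26841 + 407*714)) + 514 = (-162794 - 64200/(-26841 + 290598)) + 514 = (-162794 - 64200/263757) + 514 = (-162794 - 64200*1/263757) + 514 = (-162794 - 21400/87919) + 514 = -14312707086/87919 + 514 = -14267516720/87919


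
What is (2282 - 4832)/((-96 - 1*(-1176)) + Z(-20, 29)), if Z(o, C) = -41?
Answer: -2550/1039 ≈ -2.4543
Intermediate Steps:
(2282 - 4832)/((-96 - 1*(-1176)) + Z(-20, 29)) = (2282 - 4832)/((-96 - 1*(-1176)) - 41) = -2550/((-96 + 1176) - 41) = -2550/(1080 - 41) = -2550/1039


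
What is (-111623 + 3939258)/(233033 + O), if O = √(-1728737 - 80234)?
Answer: 178393053391/10861237612 - 14545013*I*√5011/10861237612 ≈ 16.425 - 0.094797*I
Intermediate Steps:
O = 19*I*√5011 (O = √(-1808971) = 19*I*√5011 ≈ 1345.0*I)
(-111623 + 3939258)/(233033 + O) = (-111623 + 3939258)/(233033 + 19*I*√5011) = 3827635/(233033 + 19*I*√5011)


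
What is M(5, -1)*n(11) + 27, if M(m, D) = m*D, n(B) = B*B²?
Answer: -6628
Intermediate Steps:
n(B) = B³
M(m, D) = D*m
M(5, -1)*n(11) + 27 = -1*5*11³ + 27 = -5*1331 + 27 = -6655 + 27 = -6628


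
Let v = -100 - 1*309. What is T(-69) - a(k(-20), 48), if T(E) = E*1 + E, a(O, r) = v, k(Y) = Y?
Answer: 271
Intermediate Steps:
v = -409 (v = -100 - 309 = -409)
a(O, r) = -409
T(E) = 2*E (T(E) = E + E = 2*E)
T(-69) - a(k(-20), 48) = 2*(-69) - 1*(-409) = -138 + 409 = 271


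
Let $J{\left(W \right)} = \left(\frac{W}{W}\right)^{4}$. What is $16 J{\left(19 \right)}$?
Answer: $16$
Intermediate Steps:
$J{\left(W \right)} = 1$ ($J{\left(W \right)} = 1^{4} = 1$)
$16 J{\left(19 \right)} = 16 \cdot 1 = 16$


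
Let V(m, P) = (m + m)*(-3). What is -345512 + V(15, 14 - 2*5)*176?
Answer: -361352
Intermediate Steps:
V(m, P) = -6*m (V(m, P) = (2*m)*(-3) = -6*m)
-345512 + V(15, 14 - 2*5)*176 = -345512 - 6*15*176 = -345512 - 90*176 = -345512 - 15840 = -361352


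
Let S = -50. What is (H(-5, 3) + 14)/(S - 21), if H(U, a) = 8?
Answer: -22/71 ≈ -0.30986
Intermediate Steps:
(H(-5, 3) + 14)/(S - 21) = (8 + 14)/(-50 - 21) = 22/(-71) = 22*(-1/71) = -22/71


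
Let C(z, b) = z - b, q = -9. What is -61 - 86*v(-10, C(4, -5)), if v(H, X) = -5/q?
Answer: -979/9 ≈ -108.78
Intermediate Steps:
v(H, X) = 5/9 (v(H, X) = -5/(-9) = -5*(-⅑) = 5/9)
-61 - 86*v(-10, C(4, -5)) = -61 - 86*5/9 = -61 - 430/9 = -979/9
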